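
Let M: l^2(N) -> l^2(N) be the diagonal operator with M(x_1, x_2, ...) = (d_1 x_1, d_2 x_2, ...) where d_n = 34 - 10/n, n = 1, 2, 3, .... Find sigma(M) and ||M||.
sigma(M) = {34 - 10/n : n ≥ 1} ∪ {34}; ||M|| = 34

A bounded diagonal operator on l^2 with diagonal entries d_n has spectrum equal to the closure of {d_n : n ≥ 1}: every d_n is an eigenvalue (with eigenvector e_n), so {d_n} ⊂ sigma(M); the spectrum is closed, so its closure is too; and for lambda not in the closure, (M - lambda I) has bounded inverse (the diagonal entries 1/(d_n - lambda) are bounded). For our sequence d_n = 34 - 10/n, n = 1, 2, 3, ...:
  - {d_n} = {34 - 10/n : n ≥ 1}; the only limit point is 34
  - closure = {34 - 10/n : n ≥ 1} ∪ {34}
For the norm: a diagonal operator has ||M|| = sup_n |d_n|. Here d_n = 34 - 10/n increases monotonically from d_1 = 24 toward 34, with all terms in [24, 34); so sup_n |d_n| = 34 (the supremum is the limit, not attained). So ||M|| = 34.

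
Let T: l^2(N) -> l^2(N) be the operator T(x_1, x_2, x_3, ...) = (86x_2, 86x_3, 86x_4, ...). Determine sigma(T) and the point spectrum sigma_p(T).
sigma(T) = closed disk {z in C : |z| ≤ 86}; sigma_p(T) = open disk {z in C : |z| < 86}

Note T = 86·V where V is the unit left shift (V x)_k = x_{k+1}; so sigma(T) = 86·sigma(V) and ||T|| = 86||V||. ||T x||^2 = 7396sum_{k≥2} |x_k|^2 ≤ 7396||x||^2, with equality on {x : x_1 = 0}, so ||T|| = 86. For any lambda with |lambda| < 86, set r = lambda/86 (|r| < 1); the vector x = (1, r, r^2, ...) is in l^2 and satisfies T x = 86(r, r^2, ...) = lambda x, so lambda is an eigenvalue. On the boundary |lambda| = 86 the geometric series diverges, so no l^2 eigenvector exists, but these lambda lie in the approximate point spectrum. Hence sigma(T) is the closed disk of radius 86 and sigma_p(T) is the open disk.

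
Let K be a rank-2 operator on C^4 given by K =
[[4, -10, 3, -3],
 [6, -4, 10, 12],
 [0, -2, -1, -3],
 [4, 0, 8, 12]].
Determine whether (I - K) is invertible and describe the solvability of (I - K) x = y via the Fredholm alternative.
(I - K) is invertible (det(I - K) = 78 ≠ 0), so for every y in C^4 the equation (I - K) x = y has a unique solution.

K has rank 2 and factors as K = U V^T = u1 v1^T + u2 v2^T with u1 = (3, -1, 1, -2), v1 = (0, -2, -1, -3), u2 = (-2, -3, 0, -2), v2 = (-2, 2, -3, -3) (multiplying out reproduces the displayed K). The nonzero eigenvalues of U V^T coincide with those of the 2 x 2 matrix G = V^T U = [[v1·u1, v1·u2], [v2·u1, v2·u2]] = [[7, 12], [-5, 4]], and by the Sylvester determinant identity det(I_4 - U V^T) = det(I_2 - V^T U) = det([[-6, -12], [5, -3]]) = (-6)(-3) - (-12)(5) = 78. (Direct check: I - K =
[[-3, 10, -3, 3],
 [-6, 5, -10, -12],
 [0, 2, 2, 3],
 [-4, 0, -8, -11]]
has determinant 78.) The finite-dimensional Fredholm alternative says: either (I - K) is invertible, or ker(I - K) ≠ {0} and then range(I - K) = ker((I - K)^*)^⊥, with dim ker(I - K) = dim ker((I - K)^*). Since det(I - K) ≠ 0, 1 is not an eigenvalue of K and ker(I - K) = {0}, so we are in the first case: for every y there is a unique x = (I - K)^(-1) y. (Explicitly, by the Woodbury identity, (I - U V^T)^(-1) = I + U (I_2 - G)^(-1) V^T.)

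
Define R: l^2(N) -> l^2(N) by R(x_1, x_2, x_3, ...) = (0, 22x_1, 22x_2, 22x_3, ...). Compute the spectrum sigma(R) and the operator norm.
sigma(R) = closed disk {z in C : |z| ≤ 22}; ||R|| = 22

Note R = 22·U where U is the unit right shift (U x)_k = x_{k-1} (with x_0 := 0); so ||R|| = 22||U|| and sigma(R) = 22·sigma(U). ||R x||^2 = sum_{k≥1} |22x_k|^2 = 484||x||^2, so ||R|| = 22 and sigma(R) ⊂ {|z| ≤ 22}. For any |lambda| < 22, the equation (R - lambda I) x = 0 forces x_1 = 0, then 22x_k = lambda x_{k+1} ⇒ x = 0, so R has no eigenvalues. But (R - lambda I) is not surjective for |lambda| < 22: solving (R - lambda I) x = e_1 would require x_n proportional to (lambda/22)^(-n), which is not in l^2. So every |lambda| < 22 lies in the residual spectrum. The boundary |lambda| = 22 is in the approximate point spectrum (the spectrum is closed). Hence sigma(R) is the closed disk of radius 22.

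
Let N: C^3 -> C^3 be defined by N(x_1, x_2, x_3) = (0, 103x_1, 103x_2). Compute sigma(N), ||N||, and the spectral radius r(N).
sigma(N) = {0}; ||N|| = 103; r(N) = 0. (N is nilpotent with N^3 = 0.)

On C^3, N is a strictly lower-triangular matrix with 103 on the subdiagonal and zeros elsewhere, so its characteristic polynomial is lambda^3 and every eigenvalue is 0: sigma(N) = {0}. For the operator norm, N e_i = 103e_{i+1} for i = 1, ..., 2 and N e_3 = 0, so the singular values of N are 103 (with multiplicity 2) and 0; hence ||N|| = 103. The spectral radius r(N) = max|lambda| = 0. Note ||N|| > r(N) — characteristic of non-normal nilpotent operators. Indeed N^3 = 0.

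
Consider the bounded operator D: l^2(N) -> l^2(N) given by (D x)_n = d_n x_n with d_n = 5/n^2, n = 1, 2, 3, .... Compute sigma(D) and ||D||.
sigma(D) = {5/n^2 : n ≥ 1} ∪ {0}; ||D|| = 5

A bounded diagonal operator on l^2 with diagonal entries d_n has spectrum equal to the closure of {d_n : n ≥ 1}: every d_n is an eigenvalue (with eigenvector e_n), so {d_n} ⊂ sigma(D); the spectrum is closed, so its closure is too; and for lambda not in the closure, (D - lambda I) has bounded inverse (the diagonal entries 1/(d_n - lambda) are bounded). For our sequence d_n = 5/n^2, n = 1, 2, 3, ...:
  - {d_n} = {5/n^2 : n ≥ 1}; the only limit point is 0
  - closure = {5/n^2 : n ≥ 1} ∪ {0}
For the norm: a diagonal operator has ||D|| = sup_n |d_n|. Here d_n = 5/n^2 is positive and decreasing, so sup_n |d_n| = d_1 = 5. So ||D|| = 5.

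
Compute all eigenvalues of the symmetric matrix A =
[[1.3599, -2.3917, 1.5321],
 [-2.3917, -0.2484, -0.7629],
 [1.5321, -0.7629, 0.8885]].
sigma(A) ≈ {-2, 0, 4}

A is real symmetric, so its spectrum consists of real eigenvalues. Expanding the characteristic polynomial of the displayed matrix gives
  det(λ I - A) = p(λ) = λ^3 + (-2)λ^2 + (-8)λ + (0).
Solving p(λ) = 0 yields eigenvalues ≈ -2, 0, 4. (A is shown rounded to 4 decimals, so these recover the underlying integer eigenvalues to within that precision.)
Verification: the trace of A = 2 equals the sum of eigenvalues 2, and det(A) ≈ 0.0001 matches the eigenvalue product 0.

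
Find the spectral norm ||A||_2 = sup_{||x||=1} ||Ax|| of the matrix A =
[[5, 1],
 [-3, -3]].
||A||_2 = sqrt((44 + sqrt(1360))/2) ≈ 6.3592 (= sqrt(largest eigenvalue of A^T A))

||A||_2 = sigma_max(A) = sqrt(lambda_max(A^T A)). Form the symmetric matrix M = A^T A =
[[34, 14],
 [14, 10]].
Its characteristic polynomial (trace, determinant of M give the coefficients) is
  p(λ) = det(λ I - M) = λ^2 - 44λ + 144.
For λ^2 - 44λ + 144 the discriminant is 1360. It is nonnegative but not a perfect square, so the roots are real and irrational: λ = (44 ± sqrt(1360))/2 ≈ 40.4391, 3.5609.
So the eigenvalues of A^T A are ≈ 3.5609, 40.4391 (all ≥ 0, as they must be for A^T A). The largest is λ_max = (44 + sqrt(1360))/2 ≈ 40.4391, hence ||A||_2 = sqrt(λ_max) = sqrt((44 + sqrt(1360))/2) ≈ 6.3592.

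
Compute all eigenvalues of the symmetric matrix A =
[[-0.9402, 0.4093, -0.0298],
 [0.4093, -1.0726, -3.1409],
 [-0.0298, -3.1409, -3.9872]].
sigma(A) ≈ {-6, -1, 1}

A is real symmetric, so its spectrum consists of real eigenvalues. Expanding the characteristic polynomial of the displayed matrix gives
  det(λ I - A) = p(λ) = λ^3 + (6)λ^2 + (-1)λ + (-6).
Solving p(λ) = 0 yields eigenvalues ≈ -6, -1, 1. (A is shown rounded to 4 decimals, so these recover the underlying integer eigenvalues to within that precision.)
Verification: the trace of A = -6 equals the sum of eigenvalues -6, and det(A) ≈ 5.9999 matches the eigenvalue product 6.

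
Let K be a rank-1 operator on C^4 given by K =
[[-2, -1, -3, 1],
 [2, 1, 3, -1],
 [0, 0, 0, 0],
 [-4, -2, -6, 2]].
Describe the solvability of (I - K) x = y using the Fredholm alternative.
(I - K) is singular (det(I - K) = 0, i.e. 1 ∈ sigma(K)). (I - K) x = y is solvable iff y ⊥ ker((I - K)^*) = span{(-2, -1, -3, 1)}, i.e. iff -2y_1 - y_2 - 3y_3 + y_4 = 0. When solvable, the solutions are x = y + c·(1, -1, 0, 2), c arbitrary (ker(I - K) = span{(1, -1, 0, 2)}, dimension 1).

K has rank 1, so it is an outer product K = u v^T: every row of K is a multiple of one row vector. Reading off the entries, u = (1, -1, 0, 2) and v = (-2, -1, -3, 1) (row i of K equals u_i·v^T). A rank-one matrix u v^T satisfies K u = u (v·u) and kills the (3)-dimensional subspace v^⊥, so its characteristic polynomial is lambda^3 (lambda - v·u) with v·u = tr K = 1. Hence the eigenvalues of I - K are 1 (multiplicity 3) and 1 - (1) = 0, so det(I - K) = 0. (Direct check: I - K =
[[3, 1, 3, -1],
 [-2, 0, -3, 1],
 [0, 0, 1, 0],
 [4, 2, 6, -1]]
has determinant 0.) So 1 is an eigenvalue of K and (I - K) is not invertible. The finite-dimensional Fredholm alternative says: either (I - K) is invertible, or ker(I - K) ≠ {0} and then range(I - K) = ker((I - K)^*)^⊥, with dim ker(I - K) = dim ker((I - K)^*). We are in the second case, so we need both kernels. Kernel of I - K: (I - K) u = u - u (v·u) = u - u = 0, so ker(I - K) = span{u} = span{(1, -1, 0, 2)} (it is exactly 1-dimensional because rank(I - K) = 3). Kernel of the adjoint: K is real, so (I - K)^* = I - K^T = I - v u^T, and (I - v u^T) v = v - v (u·v) = 0; hence ker((I - K)^*) = span{v} = span{(-2, -1, -3, 1)}. Therefore (I - K) x = y is solvable iff <y, v> = 0, i.e. iff -2y_1 - y_2 - 3y_3 + y_4 = 0. When this holds, K y = u (v·y) = 0, so (I - K) y = y and x = y is a particular solution; the full solution set is the line x = y + c·u = y + c·(1, -1, 0, 2), c ∈ C.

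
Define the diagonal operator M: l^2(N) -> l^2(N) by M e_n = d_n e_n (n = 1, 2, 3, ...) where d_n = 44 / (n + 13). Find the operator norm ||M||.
||M|| = 22/7 (attained at n = 1)

For M diagonal, ||M|| = sup_n |d_n| = sup_n 44/(n + 13). This is positive and strictly decreasing in n, so the supremum is attained at n = 1: d_1 = 44/(1 + 13) = 22/7. Hence ||M|| = 22/7.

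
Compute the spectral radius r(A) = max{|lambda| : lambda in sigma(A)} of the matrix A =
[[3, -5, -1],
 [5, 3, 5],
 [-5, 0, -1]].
r(A) = sqrt(19) ≈ 4.3589

The eigenvalues of A are the roots of its characteristic polynomial. With M = A (coefficients from the trace, the sum of principal 2x2 minors, and det A):
  p(λ) = det(λ I - M) = λ^3 - 5λ^2 + 23λ - 76.
By the rational root theorem any rational root is an integer divisor of 76. Testing λ = 4: p(4) = 64 - 80 + 92 - 76 = 0, so λ = 4 is a root. Dividing out (λ - 4) leaves p(λ) = (λ - 4)(λ^2 - λ + 19). For λ^2 - λ + 19 the discriminant is -75. It is negative, so the roots are the complex-conjugate pair λ = 1/2 ± (sqrt(75)/2) i ≈ 0.5 ± 4.3301i. For a conjugate pair the product of the roots equals the constant term, so |λ|^2 = 19 and |λ| = sqrt(19) ≈ 4.3589.
Thus the eigenvalues (to 4 decimals) are 0.5 ± 4.3301i (modulus 4.3589); 4 (modulus 4). The spectral radius is the largest modulus: r(A) = sqrt(19) ≈ 4.3589. (Cross-check: r(A) ≤ ||A||_2 ≈ 8.7717; equality holds whenever A is normal, though it can also hold for some non-normal A.)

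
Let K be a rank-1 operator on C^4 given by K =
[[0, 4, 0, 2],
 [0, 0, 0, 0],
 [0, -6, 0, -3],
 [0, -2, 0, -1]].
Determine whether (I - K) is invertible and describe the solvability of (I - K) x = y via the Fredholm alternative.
(I - K) is invertible (det(I - K) = 2 ≠ 0), so for every y in C^4 the equation (I - K) x = y has a unique solution.

K has rank 1, so it is an outer product K = u v^T: every row of K is a multiple of one row vector. Reading off the entries, u = (-2, 0, 3, 1) and v = (0, -2, 0, -1) (row i of K equals u_i·v^T). A rank-one matrix u v^T satisfies K u = u (v·u) and kills the (3)-dimensional subspace v^⊥, so its characteristic polynomial is lambda^3 (lambda - v·u) with v·u = tr K = -1. Hence the eigenvalues of I - K are 1 (multiplicity 3) and 1 - (-1) = 2, so det(I - K) = 2. (Direct check: I - K =
[[1, -4, 0, -2],
 [0, 1, 0, 0],
 [0, 6, 1, 3],
 [0, 2, 0, 2]]
has determinant 2.) The finite-dimensional Fredholm alternative says: either (I - K) is invertible, or ker(I - K) ≠ {0} and then range(I - K) = ker((I - K)^*)^⊥, with dim ker(I - K) = dim ker((I - K)^*). Since det(I - K) ≠ 0, 1 is not an eigenvalue of K and ker(I - K) = {0}, so we are in the first case: for every y there is a unique x = (I - K)^(-1) y. Explicitly, by the Sherman–Morrison formula, (I - u v^T)^(-1) = I + u v^T/(1 - v·u), i.e. (I - K)^(-1) = I + K/(2).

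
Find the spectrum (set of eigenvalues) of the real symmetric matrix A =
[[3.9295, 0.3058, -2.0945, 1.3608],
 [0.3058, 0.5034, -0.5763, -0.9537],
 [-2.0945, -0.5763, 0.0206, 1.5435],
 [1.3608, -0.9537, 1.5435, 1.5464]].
sigma(A) ≈ {-2, 0, 3, 5}

A is real symmetric, so its spectrum consists of real eigenvalues. Expanding the characteristic polynomial of the displayed matrix gives
  det(λ I - A) = p(λ) = λ^4 + (-6)λ^3 + (-1)λ^2 + (29.998)λ + (0).
Solving p(λ) = 0 yields eigenvalues ≈ -2, 0, 3, 5. (A is shown rounded to 4 decimals, so these recover the underlying integer eigenvalues to within that precision.)
Verification: the trace of A = 6 equals the sum of eigenvalues 6, and det(A) ≈ 0.0001 matches the eigenvalue product 0.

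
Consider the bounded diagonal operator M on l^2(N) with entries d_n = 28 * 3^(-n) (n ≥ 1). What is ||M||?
||M|| = 28/3 (attained at n = 1)

For M diagonal, ||M|| = sup_n |d_n|. The sequence d_n = 28 * 3^(-n) is positive and strictly decreasing (ratio 3^(-1) < 1), so the supremum is d_1 = 28/3. Hence ||M|| = 28/3.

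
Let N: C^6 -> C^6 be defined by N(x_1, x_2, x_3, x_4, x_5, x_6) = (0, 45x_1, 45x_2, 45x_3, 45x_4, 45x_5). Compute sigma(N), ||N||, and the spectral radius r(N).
sigma(N) = {0}; ||N|| = 45; r(N) = 0. (N is nilpotent with N^6 = 0.)

On C^6, N is a strictly lower-triangular matrix with 45 on the subdiagonal and zeros elsewhere, so its characteristic polynomial is lambda^6 and every eigenvalue is 0: sigma(N) = {0}. For the operator norm, N e_i = 45e_{i+1} for i = 1, ..., 5 and N e_6 = 0, so the singular values of N are 45 (with multiplicity 5) and 0; hence ||N|| = 45. The spectral radius r(N) = max|lambda| = 0. Note ||N|| > r(N) — characteristic of non-normal nilpotent operators. Indeed N^6 = 0.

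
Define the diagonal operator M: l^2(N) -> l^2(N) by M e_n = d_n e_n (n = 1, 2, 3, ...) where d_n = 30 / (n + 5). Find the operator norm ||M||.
||M|| = 5 (attained at n = 1)

For M diagonal, ||M|| = sup_n |d_n| = sup_n 30/(n + 5). This is positive and strictly decreasing in n, so the supremum is attained at n = 1: d_1 = 30/(1 + 5) = 5. Hence ||M|| = 5.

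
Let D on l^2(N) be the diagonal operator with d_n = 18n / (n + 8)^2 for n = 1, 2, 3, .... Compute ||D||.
||D|| = 9/16 (attained at n = 8)

For D diagonal, ||D|| = sup_n |d_n|. Treat f(x) = 18x / (x + 8)^2 for real x > 0. By the quotient rule, f'(x) = 18(8 - x)/(x + 8)^3, which is positive for x < 8 and negative for x > 8. So f has a unique maximum at x = 8, and since 8 is a positive integer, the supremum over n ≥ 1 is attained at n = 8: d_8 = 18·8/(8 + 8)^2 = 18·8/256 = 9/16. Hence ||D|| = 9/16.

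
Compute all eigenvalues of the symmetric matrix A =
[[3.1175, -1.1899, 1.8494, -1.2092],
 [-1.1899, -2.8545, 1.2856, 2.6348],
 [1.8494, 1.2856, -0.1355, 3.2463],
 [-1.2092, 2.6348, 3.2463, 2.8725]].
sigma(A) ≈ {-4, -3, 4, 6}

A is real symmetric, so its spectrum consists of real eigenvalues. Expanding the characteristic polynomial of the displayed matrix gives
  det(λ I - A) = p(λ) = λ^4 + (-3)λ^3 + (-34)λ^2 + (48)λ + (288).
Solving p(λ) = 0 yields eigenvalues ≈ -4, -3, 4, 6. (A is shown rounded to 4 decimals, so these recover the underlying integer eigenvalues to within that precision.)
Verification: the trace of A = 3 equals the sum of eigenvalues 3, and det(A) ≈ 288.0001 matches the eigenvalue product 288.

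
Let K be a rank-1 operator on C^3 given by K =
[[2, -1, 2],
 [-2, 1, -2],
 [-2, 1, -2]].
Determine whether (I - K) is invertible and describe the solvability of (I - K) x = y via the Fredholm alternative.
(I - K) is singular (det(I - K) = 0, i.e. 1 ∈ sigma(K)). (I - K) x = y is solvable iff y ⊥ ker((I - K)^*) = span{(2, -1, 2)}, i.e. iff 2y_1 - y_2 + 2y_3 = 0. When solvable, the solutions are x = y + c·(1, -1, -1), c arbitrary (ker(I - K) = span{(1, -1, -1)}, dimension 1).

K has rank 1, so it is an outer product K = u v^T: every row of K is a multiple of one row vector. Reading off the entries, u = (1, -1, -1) and v = (2, -1, 2) (row i of K equals u_i·v^T). A rank-one matrix u v^T satisfies K u = u (v·u) and kills the (2)-dimensional subspace v^⊥, so its characteristic polynomial is lambda^2 (lambda - v·u) with v·u = tr K = 1. Hence the eigenvalues of I - K are 1 (multiplicity 2) and 1 - (1) = 0, so det(I - K) = 0. (Direct check: I - K =
[[-1, 1, -2],
 [2, 0, 2],
 [2, -1, 3]]
has determinant 0.) So 1 is an eigenvalue of K and (I - K) is not invertible. The finite-dimensional Fredholm alternative says: either (I - K) is invertible, or ker(I - K) ≠ {0} and then range(I - K) = ker((I - K)^*)^⊥, with dim ker(I - K) = dim ker((I - K)^*). We are in the second case, so we need both kernels. Kernel of I - K: (I - K) u = u - u (v·u) = u - u = 0, so ker(I - K) = span{u} = span{(1, -1, -1)} (it is exactly 1-dimensional because rank(I - K) = 2). Kernel of the adjoint: K is real, so (I - K)^* = I - K^T = I - v u^T, and (I - v u^T) v = v - v (u·v) = 0; hence ker((I - K)^*) = span{v} = span{(2, -1, 2)}. Therefore (I - K) x = y is solvable iff <y, v> = 0, i.e. iff 2y_1 - y_2 + 2y_3 = 0. When this holds, K y = u (v·y) = 0, so (I - K) y = y and x = y is a particular solution; the full solution set is the line x = y + c·u = y + c·(1, -1, -1), c ∈ C.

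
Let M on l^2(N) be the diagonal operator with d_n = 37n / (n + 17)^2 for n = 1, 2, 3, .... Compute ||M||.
||M|| = 37/68 (attained at n = 17)

For M diagonal, ||M|| = sup_n |d_n|. Treat f(x) = 37x / (x + 17)^2 for real x > 0. By the quotient rule, f'(x) = 37(17 - x)/(x + 17)^3, which is positive for x < 17 and negative for x > 17. So f has a unique maximum at x = 17, and since 17 is a positive integer, the supremum over n ≥ 1 is attained at n = 17: d_17 = 37·17/(17 + 17)^2 = 37·17/1156 = 37/68. Hence ||M|| = 37/68.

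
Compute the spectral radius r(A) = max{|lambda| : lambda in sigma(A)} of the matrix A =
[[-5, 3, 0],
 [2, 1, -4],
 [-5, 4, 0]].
r(A) = 4

The eigenvalues of A are the roots of its characteristic polynomial. With M = A (coefficients from the trace, the sum of principal 2x2 minors, and det A):
  p(λ) = det(λ I - M) = λ^3 + 4λ^2 + 5λ + 20.
By the rational root theorem any rational root is an integer divisor of 20. Testing λ = -4: p(-4) = -64 + 64 - 20 + 20 = 0, so λ = -4 is a root. Dividing out (λ + 4) leaves p(λ) = (λ + 4)(λ^2 + 5). For λ^2 + 5 the discriminant is -20. It is negative, so the roots are the complex-conjugate pair λ = 0 ± (sqrt(20)/2) i ≈ 0 ± 2.2361i. For a conjugate pair the product of the roots equals the constant term, so |λ|^2 = 5 and |λ| = sqrt(5) ≈ 2.2361.
Thus the eigenvalues (to 4 decimals) are 0 ± 2.2361i (modulus 2.2361); -4 (modulus 4). The spectral radius is the largest modulus: r(A) = 4. (Cross-check: r(A) ≤ ||A||_2 ≈ 8.7283; equality holds whenever A is normal, though it can also hold for some non-normal A.)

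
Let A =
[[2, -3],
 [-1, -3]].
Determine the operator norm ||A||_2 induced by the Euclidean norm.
||A||_2 = sqrt((23 + sqrt(205))/2) ≈ 4.3196 (= sqrt(largest eigenvalue of A^T A))

||A||_2 = sigma_max(A) = sqrt(lambda_max(A^T A)). Form the symmetric matrix M = A^T A =
[[5, -3],
 [-3, 18]].
Its characteristic polynomial (trace, determinant of M give the coefficients) is
  p(λ) = det(λ I - M) = λ^2 - 23λ + 81.
For λ^2 - 23λ + 81 the discriminant is 205. It is nonnegative but not a perfect square, so the roots are real and irrational: λ = (23 ± sqrt(205))/2 ≈ 18.6589, 4.3411.
So the eigenvalues of A^T A are ≈ 4.3411, 18.6589 (all ≥ 0, as they must be for A^T A). The largest is λ_max = (23 + sqrt(205))/2 ≈ 18.6589, hence ||A||_2 = sqrt(λ_max) = sqrt((23 + sqrt(205))/2) ≈ 4.3196.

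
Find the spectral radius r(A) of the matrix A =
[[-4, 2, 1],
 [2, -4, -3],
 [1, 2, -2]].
r(A) ≈ 5.5445

The eigenvalues of A are the roots of its characteristic polynomial. With M = A (coefficients from the trace, the sum of principal 2x2 minors, and det A):
  p(λ) = det(λ I - M) = λ^3 + 10λ^2 + 33λ + 46.
No integer candidate from the rational root theorem (±divisors of 46) is a root, so the roots are irrational. The cubic discriminant is Δ = -2740 < 0, so there is one real root and a complex-conjugate pair. p(-6) = -8 and p(-5) = 6 have opposite signs, so a root lies in (-6, -5); Newton's method refines it to λ ≈ -5.5445. Dividing out (λ - (-5.5445)) leaves approximately λ^2 + 4.4555λ + 8.2965. For λ^2 + 4.4555λ + 8.2965 the discriminant is -13.3346. It is negative, so the remaining roots are the complex-conjugate pair λ ≈ -2.2277 ± 1.8258i. Their product equals the constant term, so |λ|^2 ≈ 8.2965 and |λ| ≈ 2.8804.
Thus the eigenvalues (to 4 decimals) are -5.5445 (modulus 5.5445); -2.2277 ± 1.8258i (modulus 2.8804). The spectral radius is the largest modulus: r(A) ≈ 5.5445. (Cross-check: r(A) ≤ ||A||_2 ≈ 6.6679; equality holds whenever A is normal, though it can also hold for some non-normal A.)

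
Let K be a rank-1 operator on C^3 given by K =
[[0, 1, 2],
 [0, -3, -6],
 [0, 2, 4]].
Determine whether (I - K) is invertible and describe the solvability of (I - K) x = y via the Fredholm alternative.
(I - K) is singular (det(I - K) = 0, i.e. 1 ∈ sigma(K)). (I - K) x = y is solvable iff y ⊥ ker((I - K)^*) = span{(0, 1, 2)}, i.e. iff y_2 + 2y_3 = 0. When solvable, the solutions are x = y + c·(1, -3, 2), c arbitrary (ker(I - K) = span{(1, -3, 2)}, dimension 1).

K has rank 1, so it is an outer product K = u v^T: every row of K is a multiple of one row vector. Reading off the entries, u = (1, -3, 2) and v = (0, 1, 2) (row i of K equals u_i·v^T). A rank-one matrix u v^T satisfies K u = u (v·u) and kills the (2)-dimensional subspace v^⊥, so its characteristic polynomial is lambda^2 (lambda - v·u) with v·u = tr K = 1. Hence the eigenvalues of I - K are 1 (multiplicity 2) and 1 - (1) = 0, so det(I - K) = 0. (Direct check: I - K =
[[1, -1, -2],
 [0, 4, 6],
 [0, -2, -3]]
has determinant 0.) So 1 is an eigenvalue of K and (I - K) is not invertible. The finite-dimensional Fredholm alternative says: either (I - K) is invertible, or ker(I - K) ≠ {0} and then range(I - K) = ker((I - K)^*)^⊥, with dim ker(I - K) = dim ker((I - K)^*). We are in the second case, so we need both kernels. Kernel of I - K: (I - K) u = u - u (v·u) = u - u = 0, so ker(I - K) = span{u} = span{(1, -3, 2)} (it is exactly 1-dimensional because rank(I - K) = 2). Kernel of the adjoint: K is real, so (I - K)^* = I - K^T = I - v u^T, and (I - v u^T) v = v - v (u·v) = 0; hence ker((I - K)^*) = span{v} = span{(0, 1, 2)}. Therefore (I - K) x = y is solvable iff <y, v> = 0, i.e. iff y_2 + 2y_3 = 0. When this holds, K y = u (v·y) = 0, so (I - K) y = y and x = y is a particular solution; the full solution set is the line x = y + c·u = y + c·(1, -3, 2), c ∈ C.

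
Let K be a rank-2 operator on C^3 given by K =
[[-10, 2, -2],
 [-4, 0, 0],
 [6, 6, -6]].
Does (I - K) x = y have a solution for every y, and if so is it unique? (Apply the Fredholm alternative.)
(I - K) is invertible (det(I - K) = 97 ≠ 0), so for every y in C^3 the equation (I - K) x = y has a unique solution.

K has rank 2 and factors as K = U V^T = u1 v1^T + u2 v2^T with u1 = (-3, -1, 0), v1 = (2, -2, 2), u2 = (-2, -1, 3), v2 = (2, 2, -2) (multiplying out reproduces the displayed K). The nonzero eigenvalues of U V^T coincide with those of the 2 x 2 matrix G = V^T U = [[v1·u1, v1·u2], [v2·u1, v2·u2]] = [[-4, 4], [-8, -12]], and by the Sylvester determinant identity det(I_3 - U V^T) = det(I_2 - V^T U) = det([[5, -4], [8, 13]]) = (5)(13) - (-4)(8) = 97. (Direct check: I - K =
[[11, -2, 2],
 [4, 1, 0],
 [-6, -6, 7]]
has determinant 97.) The finite-dimensional Fredholm alternative says: either (I - K) is invertible, or ker(I - K) ≠ {0} and then range(I - K) = ker((I - K)^*)^⊥, with dim ker(I - K) = dim ker((I - K)^*). Since det(I - K) ≠ 0, 1 is not an eigenvalue of K and ker(I - K) = {0}, so we are in the first case: for every y there is a unique x = (I - K)^(-1) y. (Explicitly, by the Woodbury identity, (I - U V^T)^(-1) = I + U (I_2 - G)^(-1) V^T.)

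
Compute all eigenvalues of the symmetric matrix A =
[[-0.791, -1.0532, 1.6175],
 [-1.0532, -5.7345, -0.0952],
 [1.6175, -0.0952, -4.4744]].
sigma(A) ≈ {-6, -5, 0}

A is real symmetric, so its spectrum consists of real eigenvalues. Expanding the characteristic polynomial of the displayed matrix gives
  det(λ I - A) = p(λ) = λ^3 + (11)λ^2 + (30)λ + (-0.002).
Solving p(λ) = 0 yields eigenvalues ≈ -6, -5, 0. (A is shown rounded to 4 decimals, so these recover the underlying integer eigenvalues to within that precision.)
Verification: the trace of A = -11 equals the sum of eigenvalues -11, and det(A) ≈ 0.0020 matches the eigenvalue product 0.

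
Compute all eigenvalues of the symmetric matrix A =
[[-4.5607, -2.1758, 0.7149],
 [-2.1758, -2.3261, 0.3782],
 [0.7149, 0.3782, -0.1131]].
sigma(A) ≈ {-6, -1, 0}

A is real symmetric, so its spectrum consists of real eigenvalues. Expanding the characteristic polynomial of the displayed matrix gives
  det(λ I - A) = p(λ) = λ^3 + (7)λ^2 + (6)λ + (0).
Solving p(λ) = 0 yields eigenvalues ≈ -6, -1, 0. (A is shown rounded to 4 decimals, so these recover the underlying integer eigenvalues to within that precision.)
Verification: the trace of A = -7 equals the sum of eigenvalues -7, and det(A) ≈ 0.0002 matches the eigenvalue product 0.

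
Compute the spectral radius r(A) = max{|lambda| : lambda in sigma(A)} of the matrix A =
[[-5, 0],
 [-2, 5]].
r(A) = 5

The eigenvalues of A are the roots of its characteristic polynomial. With M = A (coefficients from the trace and determinant):
  p(λ) = det(λ I - M) = λ^2 - 25.
For λ^2 - 25 the discriminant is 100. It is a perfect square (10^2), so the roots are rational: λ = (0 ± 10)/2 = 5, -5.
Thus the eigenvalues (to 4 decimals) are 5 (modulus 5); -5 (modulus 5). The spectral radius is the largest modulus: r(A) = 5. (Cross-check: r(A) ≤ ||A||_2 ≈ 6.099; equality holds whenever A is normal, though it can also hold for some non-normal A.)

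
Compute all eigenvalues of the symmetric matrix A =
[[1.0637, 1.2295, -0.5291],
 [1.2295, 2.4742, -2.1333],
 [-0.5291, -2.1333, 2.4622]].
sigma(A) ≈ {0, 1, 5}

A is real symmetric, so its spectrum consists of real eigenvalues. Expanding the characteristic polynomial of the displayed matrix gives
  det(λ I - A) = p(λ) = λ^3 + (-6)λ^2 + (5)λ + (0).
Solving p(λ) = 0 yields eigenvalues ≈ 0, 1, 5. (A is shown rounded to 4 decimals, so these recover the underlying integer eigenvalues to within that precision.)
Verification: the trace of A = 6 equals the sum of eigenvalues 6, and det(A) ≈ 0.0000 matches the eigenvalue product 0.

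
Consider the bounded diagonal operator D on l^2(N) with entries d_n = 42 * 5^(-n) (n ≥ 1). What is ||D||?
||D|| = 42/5 (attained at n = 1)

For D diagonal, ||D|| = sup_n |d_n|. The sequence d_n = 42 * 5^(-n) is positive and strictly decreasing (ratio 5^(-1) < 1), so the supremum is d_1 = 42/5. Hence ||D|| = 42/5.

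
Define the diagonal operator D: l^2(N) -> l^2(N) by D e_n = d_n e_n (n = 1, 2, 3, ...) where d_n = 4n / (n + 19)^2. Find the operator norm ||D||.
||D|| = 1/19 (attained at n = 19)

For D diagonal, ||D|| = sup_n |d_n|. Treat f(x) = 4x / (x + 19)^2 for real x > 0. By the quotient rule, f'(x) = 4(19 - x)/(x + 19)^3, which is positive for x < 19 and negative for x > 19. So f has a unique maximum at x = 19, and since 19 is a positive integer, the supremum over n ≥ 1 is attained at n = 19: d_19 = 4·19/(19 + 19)^2 = 4·19/1444 = 1/19. Hence ||D|| = 1/19.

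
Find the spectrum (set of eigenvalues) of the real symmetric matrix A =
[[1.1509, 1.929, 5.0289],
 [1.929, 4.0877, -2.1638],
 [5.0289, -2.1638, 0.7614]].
sigma(A) ≈ {-5, 5, 6}

A is real symmetric, so its spectrum consists of real eigenvalues. Expanding the characteristic polynomial of the displayed matrix gives
  det(λ I - A) = p(λ) = λ^3 + (-6)λ^2 + (-25)λ + (149.9979).
Solving p(λ) = 0 yields eigenvalues ≈ -5, 5, 6. (A is shown rounded to 4 decimals, so these recover the underlying integer eigenvalues to within that precision.)
Verification: the trace of A = 6 equals the sum of eigenvalues 6, and det(A) ≈ -149.9979 matches the eigenvalue product -150.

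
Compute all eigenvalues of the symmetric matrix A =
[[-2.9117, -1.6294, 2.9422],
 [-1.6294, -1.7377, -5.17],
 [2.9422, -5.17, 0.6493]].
sigma(A) ≈ {-6, -4, 6}

A is real symmetric, so its spectrum consists of real eigenvalues. Expanding the characteristic polynomial of the displayed matrix gives
  det(λ I - A) = p(λ) = λ^3 + (4)λ^2 + (-36)λ + (-144).
Solving p(λ) = 0 yields eigenvalues ≈ -6, -4, 6. (A is shown rounded to 4 decimals, so these recover the underlying integer eigenvalues to within that precision.)
Verification: the trace of A = -4 equals the sum of eigenvalues -4, and det(A) ≈ 144.0006 matches the eigenvalue product 144.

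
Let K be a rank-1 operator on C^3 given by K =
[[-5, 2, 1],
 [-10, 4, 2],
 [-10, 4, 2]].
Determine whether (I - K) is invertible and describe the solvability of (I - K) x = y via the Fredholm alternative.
(I - K) is singular (det(I - K) = 0, i.e. 1 ∈ sigma(K)). (I - K) x = y is solvable iff y ⊥ ker((I - K)^*) = span{(-5, 2, 1)}, i.e. iff -5y_1 + 2y_2 + y_3 = 0. When solvable, the solutions are x = y + c·(1, 2, 2), c arbitrary (ker(I - K) = span{(1, 2, 2)}, dimension 1).

K has rank 1, so it is an outer product K = u v^T: every row of K is a multiple of one row vector. Reading off the entries, u = (1, 2, 2) and v = (-5, 2, 1) (row i of K equals u_i·v^T). A rank-one matrix u v^T satisfies K u = u (v·u) and kills the (2)-dimensional subspace v^⊥, so its characteristic polynomial is lambda^2 (lambda - v·u) with v·u = tr K = 1. Hence the eigenvalues of I - K are 1 (multiplicity 2) and 1 - (1) = 0, so det(I - K) = 0. (Direct check: I - K =
[[6, -2, -1],
 [10, -3, -2],
 [10, -4, -1]]
has determinant 0.) So 1 is an eigenvalue of K and (I - K) is not invertible. The finite-dimensional Fredholm alternative says: either (I - K) is invertible, or ker(I - K) ≠ {0} and then range(I - K) = ker((I - K)^*)^⊥, with dim ker(I - K) = dim ker((I - K)^*). We are in the second case, so we need both kernels. Kernel of I - K: (I - K) u = u - u (v·u) = u - u = 0, so ker(I - K) = span{u} = span{(1, 2, 2)} (it is exactly 1-dimensional because rank(I - K) = 2). Kernel of the adjoint: K is real, so (I - K)^* = I - K^T = I - v u^T, and (I - v u^T) v = v - v (u·v) = 0; hence ker((I - K)^*) = span{v} = span{(-5, 2, 1)}. Therefore (I - K) x = y is solvable iff <y, v> = 0, i.e. iff -5y_1 + 2y_2 + y_3 = 0. When this holds, K y = u (v·y) = 0, so (I - K) y = y and x = y is a particular solution; the full solution set is the line x = y + c·u = y + c·(1, 2, 2), c ∈ C.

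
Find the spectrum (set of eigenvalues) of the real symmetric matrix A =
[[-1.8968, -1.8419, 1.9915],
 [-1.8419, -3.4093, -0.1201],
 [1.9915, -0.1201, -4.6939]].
sigma(A) ≈ {-6, -4, 0}

A is real symmetric, so its spectrum consists of real eigenvalues. Expanding the characteristic polynomial of the displayed matrix gives
  det(λ I - A) = p(λ) = λ^3 + (10)λ^2 + (24)λ + (0).
Solving p(λ) = 0 yields eigenvalues ≈ -6, -4, 0. (A is shown rounded to 4 decimals, so these recover the underlying integer eigenvalues to within that precision.)
Verification: the trace of A = -10 equals the sum of eigenvalues -10, and det(A) ≈ 0.0002 matches the eigenvalue product 0.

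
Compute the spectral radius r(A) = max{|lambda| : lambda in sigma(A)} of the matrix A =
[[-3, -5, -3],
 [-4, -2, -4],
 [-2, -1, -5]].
r(A) ≈ 9.4206

The eigenvalues of A are the roots of its characteristic polynomial. With M = A (coefficients from the trace, the sum of principal 2x2 minors, and det A):
  p(λ) = det(λ I - M) = λ^3 + 10λ^2 + λ - 42.
No integer candidate from the rational root theorem (±divisors of 42) is a root, so the roots are irrational. The cubic discriminant is Δ = 112908 > 0, so there are three distinct real roots. p(-10) = -52 and p(-9) = 30 have opposite signs, so a root lies in (-10, -9); Newton's method refines it to λ ≈ -9.4206. p(-3) = 18 and p(-2) = -12 have opposite signs, so a root lies in (-3, -2); Newton's method refines it to λ ≈ -2.421. p(1) = -30 and p(2) = 8 have opposite signs, so a root lies in (1, 2); Newton's method refines it to λ ≈ 1.8416. Check (Vieta): the three roots sum to -10, matching tr M = -10.
Thus the eigenvalues (to 4 decimals) are -9.4206 (modulus 9.4206); -2.421 (modulus 2.421); 1.8416 (modulus 1.8416). The spectral radius is the largest modulus: r(A) ≈ 9.4206. (Cross-check: r(A) ≤ ||A||_2 ≈ 9.8466; equality holds whenever A is normal, though it can also hold for some non-normal A.)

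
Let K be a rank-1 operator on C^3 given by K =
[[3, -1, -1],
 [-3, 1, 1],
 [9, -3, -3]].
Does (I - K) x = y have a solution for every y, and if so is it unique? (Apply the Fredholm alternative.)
(I - K) is singular (det(I - K) = 0, i.e. 1 ∈ sigma(K)). (I - K) x = y is solvable iff y ⊥ ker((I - K)^*) = span{(3, -1, -1)}, i.e. iff 3y_1 - y_2 - y_3 = 0. When solvable, the solutions are x = y + c·(1, -1, 3), c arbitrary (ker(I - K) = span{(1, -1, 3)}, dimension 1).

K has rank 1, so it is an outer product K = u v^T: every row of K is a multiple of one row vector. Reading off the entries, u = (1, -1, 3) and v = (3, -1, -1) (row i of K equals u_i·v^T). A rank-one matrix u v^T satisfies K u = u (v·u) and kills the (2)-dimensional subspace v^⊥, so its characteristic polynomial is lambda^2 (lambda - v·u) with v·u = tr K = 1. Hence the eigenvalues of I - K are 1 (multiplicity 2) and 1 - (1) = 0, so det(I - K) = 0. (Direct check: I - K =
[[-2, 1, 1],
 [3, 0, -1],
 [-9, 3, 4]]
has determinant 0.) So 1 is an eigenvalue of K and (I - K) is not invertible. The finite-dimensional Fredholm alternative says: either (I - K) is invertible, or ker(I - K) ≠ {0} and then range(I - K) = ker((I - K)^*)^⊥, with dim ker(I - K) = dim ker((I - K)^*). We are in the second case, so we need both kernels. Kernel of I - K: (I - K) u = u - u (v·u) = u - u = 0, so ker(I - K) = span{u} = span{(1, -1, 3)} (it is exactly 1-dimensional because rank(I - K) = 2). Kernel of the adjoint: K is real, so (I - K)^* = I - K^T = I - v u^T, and (I - v u^T) v = v - v (u·v) = 0; hence ker((I - K)^*) = span{v} = span{(3, -1, -1)}. Therefore (I - K) x = y is solvable iff <y, v> = 0, i.e. iff 3y_1 - y_2 - y_3 = 0. When this holds, K y = u (v·y) = 0, so (I - K) y = y and x = y is a particular solution; the full solution set is the line x = y + c·u = y + c·(1, -1, 3), c ∈ C.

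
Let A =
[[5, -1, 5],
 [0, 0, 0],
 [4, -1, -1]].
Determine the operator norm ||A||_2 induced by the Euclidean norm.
||A||_2 = sqrt((69 + sqrt(2113))/2) ≈ 7.5818 (= sqrt(largest eigenvalue of A^T A))

||A||_2 = sigma_max(A) = sqrt(lambda_max(A^T A)). Form the symmetric matrix M = A^T A =
[[41, -9, 21],
 [-9, 2, -4],
 [21, -4, 26]].
Its characteristic polynomial (trace, sum of principal 2x2 minors, determinant of M give the coefficients) is
  p(λ) = det(λ I - M) = λ^3 - 69λ^2 + 662λ.
The constant term is 0, so λ = 0 is a root. Dividing out λ leaves p(λ) = λ(λ^2 - 69λ + 662). For λ^2 - 69λ + 662 the discriminant is 2113. It is nonnegative but not a perfect square, so the roots are real and irrational: λ = (69 ± sqrt(2113))/2 ≈ 57.4837, 11.5163.
So the eigenvalues of A^T A are ≈ 0, 11.5163, 57.4837 (all ≥ 0, as they must be for A^T A). The largest is λ_max = (69 + sqrt(2113))/2 ≈ 57.4837, hence ||A||_2 = sqrt(λ_max) = sqrt((69 + sqrt(2113))/2) ≈ 7.5818.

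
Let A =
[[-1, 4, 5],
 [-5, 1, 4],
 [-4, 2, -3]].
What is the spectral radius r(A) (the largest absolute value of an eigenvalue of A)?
r(A) ≈ 5.9391

The eigenvalues of A are the roots of its characteristic polynomial. With M = A (coefficients from the trace, the sum of principal 2x2 minors, and det A):
  p(λ) = det(λ I - M) = λ^3 + 3λ^2 + 31λ + 143.
No integer candidate from the rational root theorem (±divisors of 143) is a root, so the roots are irrational. The cubic discriminant is Δ = -438700 < 0, so there is one real root and a complex-conjugate pair. p(-5) = -62 and p(-4) = 3 have opposite signs, so a root lies in (-5, -4); Newton's method refines it to λ ≈ -4.0541. Dividing out (λ - (-4.0541)) leaves approximately λ^2 - 1.0541λ + 35.2732. For λ^2 - 1.0541λ + 35.2732 the discriminant is -139.9819. It is negative, so the remaining roots are the complex-conjugate pair λ ≈ 0.527 ± 5.9157i. Their product equals the constant term, so |λ|^2 ≈ 35.2732 and |λ| ≈ 5.9391.
Thus the eigenvalues (to 4 decimals) are -4.0541 (modulus 4.0541); 0.527 ± 5.9157i (modulus 5.9391). The spectral radius is the largest modulus: r(A) ≈ 5.9391. (Cross-check: r(A) ≤ ||A||_2 ≈ 8.4614; equality holds whenever A is normal, though it can also hold for some non-normal A.)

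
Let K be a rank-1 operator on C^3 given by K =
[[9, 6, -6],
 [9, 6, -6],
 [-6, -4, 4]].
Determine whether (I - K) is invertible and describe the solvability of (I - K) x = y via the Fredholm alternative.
(I - K) is invertible (det(I - K) = -18 ≠ 0), so for every y in C^3 the equation (I - K) x = y has a unique solution.

K has rank 1, so it is an outer product K = u v^T: every row of K is a multiple of one row vector. Reading off the entries, u = (-3, -3, 2) and v = (-3, -2, 2) (row i of K equals u_i·v^T). A rank-one matrix u v^T satisfies K u = u (v·u) and kills the (2)-dimensional subspace v^⊥, so its characteristic polynomial is lambda^2 (lambda - v·u) with v·u = tr K = 19. Hence the eigenvalues of I - K are 1 (multiplicity 2) and 1 - (19) = -18, so det(I - K) = -18. (Direct check: I - K =
[[-8, -6, 6],
 [-9, -5, 6],
 [6, 4, -3]]
has determinant -18.) The finite-dimensional Fredholm alternative says: either (I - K) is invertible, or ker(I - K) ≠ {0} and then range(I - K) = ker((I - K)^*)^⊥, with dim ker(I - K) = dim ker((I - K)^*). Since det(I - K) ≠ 0, 1 is not an eigenvalue of K and ker(I - K) = {0}, so we are in the first case: for every y there is a unique x = (I - K)^(-1) y. Explicitly, by the Sherman–Morrison formula, (I - u v^T)^(-1) = I + u v^T/(1 - v·u), i.e. (I - K)^(-1) = I + K/(-18).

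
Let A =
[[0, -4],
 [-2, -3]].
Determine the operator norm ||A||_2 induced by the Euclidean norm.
||A||_2 = sqrt((29 + sqrt(585))/2) ≈ 5.1569 (= sqrt(largest eigenvalue of A^T A))

||A||_2 = sigma_max(A) = sqrt(lambda_max(A^T A)). Form the symmetric matrix M = A^T A =
[[4, 6],
 [6, 25]].
Its characteristic polynomial (trace, determinant of M give the coefficients) is
  p(λ) = det(λ I - M) = λ^2 - 29λ + 64.
For λ^2 - 29λ + 64 the discriminant is 585. It is nonnegative but not a perfect square, so the roots are real and irrational: λ = (29 ± sqrt(585))/2 ≈ 26.5934, 2.4066.
So the eigenvalues of A^T A are ≈ 2.4066, 26.5934 (all ≥ 0, as they must be for A^T A). The largest is λ_max = (29 + sqrt(585))/2 ≈ 26.5934, hence ||A||_2 = sqrt(λ_max) = sqrt((29 + sqrt(585))/2) ≈ 5.1569.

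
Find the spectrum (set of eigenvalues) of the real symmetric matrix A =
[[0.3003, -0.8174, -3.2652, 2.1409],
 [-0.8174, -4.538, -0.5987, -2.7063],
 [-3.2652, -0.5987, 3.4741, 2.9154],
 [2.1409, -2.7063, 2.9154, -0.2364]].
sigma(A) ≈ {-6, -4, 3, 6}

A is real symmetric, so its spectrum consists of real eigenvalues. Expanding the characteristic polynomial of the displayed matrix gives
  det(λ I - A) = p(λ) = λ^4 + (1)λ^3 + (-48)λ^2 + (-35.9988)λ + (431.9933).
Solving p(λ) = 0 yields eigenvalues ≈ -6, -4, 3, 6. (A is shown rounded to 4 decimals, so these recover the underlying integer eigenvalues to within that precision.)
Verification: the trace of A = -1 equals the sum of eigenvalues -1, and det(A) ≈ 431.9933 matches the eigenvalue product 432.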